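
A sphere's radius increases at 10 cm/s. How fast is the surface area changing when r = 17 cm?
1360π cm²/s

S = 4πr²
dS/dt = dS/dr · dr/dt = 8πr · 10
At r = 17: dS/dt = 1360π cm²/s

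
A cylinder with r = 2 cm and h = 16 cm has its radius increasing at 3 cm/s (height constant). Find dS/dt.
120π cm²/s

S = 2πrh + 2πr² (lateral + bases)
dS/dt = (2πh + 4πr)·dr/dt = (2π·16 + 4π·2)·3
= 120π cm²/s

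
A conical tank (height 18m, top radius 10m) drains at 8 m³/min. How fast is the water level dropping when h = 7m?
648/(1225π) ≈ 0.1684 m/min

r/h = 10/18, so r = (5/9)h
V = (1/3)πr²h = (1/3)π((5/9)h)²h = (25/243)πh³
dV/dh = (25/81)πh²
dh/dt = (dV/dt)/(dV/dh) = -8/((25/81)π·7²) = -648/(1225π) m/min
The level is dropping at 648/(1225π) ≈ 0.1684 m/min.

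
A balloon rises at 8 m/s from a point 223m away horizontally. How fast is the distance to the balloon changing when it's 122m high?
976√64613/64613 ≈ 3.84 m/s

z² = 223² + y²
z = √(223² + 122²) = √64613
dz/dt = y/z · dy/dt = 122/√64613 · 8 = 976√64613/64613 ≈ 3.84 m/s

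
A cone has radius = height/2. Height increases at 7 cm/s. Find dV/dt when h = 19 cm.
2527π/4 cm³/s

V = (1/3)π(h/2)²h = πh³/12
dV/dt = πh²/4 · 7
At h = 19: dV/dt = 2527π/4 cm³/s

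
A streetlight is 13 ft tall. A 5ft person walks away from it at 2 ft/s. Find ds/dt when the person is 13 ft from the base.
5/4 ft/s

By similar triangles: 13/(x+s) = 5/s
Solving: s = 5x/8
ds/dt = 5/8 · dx/dt = 5/8 · 2 = 5/4 ft/s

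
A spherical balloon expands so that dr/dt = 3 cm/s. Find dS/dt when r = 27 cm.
648π cm²/s

S = 4πr²
dS/dt = dS/dr · dr/dt = 8πr · 3
At r = 27: dS/dt = 648π cm²/s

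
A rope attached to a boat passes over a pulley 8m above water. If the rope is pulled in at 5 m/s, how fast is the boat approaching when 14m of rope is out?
35√33/33 ≈ 6.093 m/s

rope² = x² + 8²
x = √(14² - 8²) = 2√33
dx/dt = (rope/x) · d(rope)/dt = (14/(2√33)) · (-5) = -35√33/33 m/s
The boat approaches at 35√33/33 ≈ 6.093 m/s.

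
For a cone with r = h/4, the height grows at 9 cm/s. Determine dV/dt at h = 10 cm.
225π/4 cm³/s

V = (1/3)π(h/4)²h = πh³/48
dV/dt = πh²/16 · 9
At h = 10: dV/dt = 225π/4 cm³/s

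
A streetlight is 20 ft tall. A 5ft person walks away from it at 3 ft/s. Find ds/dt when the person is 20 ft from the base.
1 ft/s

By similar triangles: 20/(x+s) = 5/s
Solving: s = 5x/15
ds/dt = 5/15 · dx/dt = 1/3 · 3 = 1 ft/s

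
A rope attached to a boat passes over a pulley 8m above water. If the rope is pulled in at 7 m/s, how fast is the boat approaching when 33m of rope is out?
231√41/205 ≈ 7.215 m/s

rope² = x² + 8²
x = √(33² - 8²) = 5√41
dx/dt = (rope/x) · d(rope)/dt = (33/(5√41)) · (-7) = -231√41/205 m/s
The boat approaches at 231√41/205 ≈ 7.215 m/s.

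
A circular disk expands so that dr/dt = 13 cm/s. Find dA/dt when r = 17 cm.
442π cm²/s

A = πr²
dA/dt = 2πr · dr/dt = 2π(17)(13) = 442π cm²/s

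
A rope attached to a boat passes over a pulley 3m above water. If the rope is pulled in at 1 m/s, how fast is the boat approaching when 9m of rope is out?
3√2/4 ≈ 1.061 m/s

rope² = x² + 3²
x = √(9² - 3²) = 6√2
dx/dt = (rope/x) · d(rope)/dt = (9/(6√2)) · (-1) = -3√2/4 m/s
The boat approaches at 3√2/4 ≈ 1.061 m/s.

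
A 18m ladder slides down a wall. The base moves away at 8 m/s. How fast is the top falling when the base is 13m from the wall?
104√155/155 ≈ 8.353 m/s

x² + y² = 18²
2x·dx/dt + 2y·dy/dt = 0
dy/dt = -x/y · dx/dt = -13/√155 · 8 = -104√155/155 m/s
The top is descending at 104√155/155 ≈ 8.353 m/s.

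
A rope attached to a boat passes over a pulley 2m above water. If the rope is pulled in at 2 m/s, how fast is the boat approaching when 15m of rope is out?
30√221/221 ≈ 2.018 m/s

rope² = x² + 2²
x = √(15² - 2²) = √221
dx/dt = (rope/x) · d(rope)/dt = (15/√221) · (-2) = -30√221/221 m/s
The boat approaches at 30√221/221 ≈ 2.018 m/s.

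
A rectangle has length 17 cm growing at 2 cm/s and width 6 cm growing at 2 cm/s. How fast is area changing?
46 cm²/s

A = lw
dA/dt = w·dl/dt + l·dw/dt = 6·2 + 17·2 = 46 cm²/s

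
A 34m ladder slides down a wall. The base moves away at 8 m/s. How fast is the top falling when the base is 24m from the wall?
96√145/145 ≈ 7.972 m/s

x² + y² = 34²
2x·dx/dt + 2y·dy/dt = 0
dy/dt = -x/y · dx/dt = -24/(2√145) · 8 = -96√145/145 m/s
The top is descending at 96√145/145 ≈ 7.972 m/s.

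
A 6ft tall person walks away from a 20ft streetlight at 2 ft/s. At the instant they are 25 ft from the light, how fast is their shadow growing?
6/7 ft/s

By similar triangles: 20/(x+s) = 6/s
Solving: s = 6x/14
ds/dt = 6/14 · dx/dt = 3/7 · 2 = 6/7 ft/s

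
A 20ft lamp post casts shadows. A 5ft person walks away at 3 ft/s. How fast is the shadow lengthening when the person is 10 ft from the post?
1 ft/s

By similar triangles: 20/(x+s) = 5/s
Solving: s = 5x/15
ds/dt = 5/15 · dx/dt = 1/3 · 3 = 1 ft/s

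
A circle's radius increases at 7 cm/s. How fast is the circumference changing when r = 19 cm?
14π cm/s

C = 2πr
dC/dt = 2π · dr/dt = 2π · 7 = 14π cm/s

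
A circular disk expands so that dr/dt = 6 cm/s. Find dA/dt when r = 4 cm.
48π cm²/s

A = πr²
dA/dt = 2πr · dr/dt = 2π(4)(6) = 48π cm²/s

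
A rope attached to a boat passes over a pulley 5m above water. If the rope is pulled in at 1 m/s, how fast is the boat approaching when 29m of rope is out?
29√51/204 ≈ 1.015 m/s

rope² = x² + 5²
x = √(29² - 5²) = 4√51
dx/dt = (rope/x) · d(rope)/dt = (29/(4√51)) · (-1) = -29√51/204 m/s
The boat approaches at 29√51/204 ≈ 1.015 m/s.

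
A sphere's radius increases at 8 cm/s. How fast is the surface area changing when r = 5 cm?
320π cm²/s

S = 4πr²
dS/dt = dS/dr · dr/dt = 8πr · 8
At r = 5: dS/dt = 320π cm²/s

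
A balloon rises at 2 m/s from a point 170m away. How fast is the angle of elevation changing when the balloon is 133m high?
0.007298 rad/s

tan(θ) = y/170
sec²(θ) · dθ/dt = (1/170) · dy/dt
dθ/dt = cos²(θ)/170 · 2 = 170/(170² + 133²) · 2
dθ/dt = 0.007298 rad/s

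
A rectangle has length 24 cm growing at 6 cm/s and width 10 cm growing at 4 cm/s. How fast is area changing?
156 cm²/s

A = lw
dA/dt = w·dl/dt + l·dw/dt = 10·6 + 24·4 = 156 cm²/s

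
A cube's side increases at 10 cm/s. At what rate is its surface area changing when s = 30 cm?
3600 cm²/s

A = 6s²
dA/dt = 12s · ds/dt = 12·30·10 = 3600 cm²/s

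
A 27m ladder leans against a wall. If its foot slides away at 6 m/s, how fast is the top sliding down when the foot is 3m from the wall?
3√5/10 ≈ 0.6708 m/s

x² + y² = 27²
2x·dx/dt + 2y·dy/dt = 0
dy/dt = -x/y · dx/dt = -3/(12√5) · 6 = -3√5/10 m/s
The top is descending at 3√5/10 ≈ 0.6708 m/s.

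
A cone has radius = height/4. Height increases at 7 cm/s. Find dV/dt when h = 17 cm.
2023π/16 cm³/s

V = (1/3)π(h/4)²h = πh³/48
dV/dt = πh²/16 · 7
At h = 17: dV/dt = 2023π/16 cm³/s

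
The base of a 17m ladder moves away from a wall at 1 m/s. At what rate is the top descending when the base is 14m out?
14√93/93 ≈ 1.452 m/s

x² + y² = 17²
2x·dx/dt + 2y·dy/dt = 0
dy/dt = -x/y · dx/dt = -14/√93 · 1 = -14√93/93 m/s
The top is descending at 14√93/93 ≈ 1.452 m/s.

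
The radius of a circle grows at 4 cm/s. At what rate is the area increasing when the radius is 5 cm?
40π cm²/s

A = πr²
dA/dt = 2πr · dr/dt = 2π(5)(4) = 40π cm²/s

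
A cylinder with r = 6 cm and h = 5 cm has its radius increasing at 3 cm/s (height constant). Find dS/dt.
102π cm²/s

S = 2πrh + 2πr² (lateral + bases)
dS/dt = (2πh + 4πr)·dr/dt = (2π·5 + 4π·6)·3
= 102π cm²/s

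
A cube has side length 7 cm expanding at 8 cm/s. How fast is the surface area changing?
672 cm²/s

A = 6s²
dA/dt = 12s · ds/dt = 12·7·8 = 672 cm²/s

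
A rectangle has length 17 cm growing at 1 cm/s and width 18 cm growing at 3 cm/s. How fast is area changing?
69 cm²/s

A = lw
dA/dt = w·dl/dt + l·dw/dt = 18·1 + 17·3 = 69 cm²/s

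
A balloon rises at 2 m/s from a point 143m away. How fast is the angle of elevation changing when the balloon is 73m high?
0.011095 rad/s

tan(θ) = y/143
sec²(θ) · dθ/dt = (1/143) · dy/dt
dθ/dt = cos²(θ)/143 · 2 = 143/(143² + 73²) · 2
dθ/dt = 0.011095 rad/s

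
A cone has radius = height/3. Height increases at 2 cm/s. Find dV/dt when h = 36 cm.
288π cm³/s

V = (1/3)π(h/3)²h = πh³/27
dV/dt = πh²/9 · 2
At h = 36: dV/dt = 288π cm³/s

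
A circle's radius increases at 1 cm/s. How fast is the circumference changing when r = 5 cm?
2π cm/s

C = 2πr
dC/dt = 2π · dr/dt = 2π · 1 = 2π cm/s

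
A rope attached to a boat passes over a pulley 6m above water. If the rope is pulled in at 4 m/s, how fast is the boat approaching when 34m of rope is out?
17√70/35 ≈ 4.064 m/s

rope² = x² + 6²
x = √(34² - 6²) = 4√70
dx/dt = (rope/x) · d(rope)/dt = (34/(4√70)) · (-4) = -17√70/35 m/s
The boat approaches at 17√70/35 ≈ 4.064 m/s.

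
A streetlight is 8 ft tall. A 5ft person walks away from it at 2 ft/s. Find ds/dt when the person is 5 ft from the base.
10/3 ft/s

By similar triangles: 8/(x+s) = 5/s
Solving: s = 5x/3
ds/dt = 5/3 · dx/dt = 5/3 · 2 = 10/3 ft/s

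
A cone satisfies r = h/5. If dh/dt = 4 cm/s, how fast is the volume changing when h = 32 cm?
4096π/25 cm³/s

V = (1/3)π(h/5)²h = πh³/75
dV/dt = πh²/25 · 4
At h = 32: dV/dt = 4096π/25 cm³/s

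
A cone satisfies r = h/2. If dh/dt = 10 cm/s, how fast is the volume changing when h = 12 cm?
360π cm³/s

V = (1/3)π(h/2)²h = πh³/12
dV/dt = πh²/4 · 10
At h = 12: dV/dt = 360π cm³/s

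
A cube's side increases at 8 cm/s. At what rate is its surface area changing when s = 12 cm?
1152 cm²/s

A = 6s²
dA/dt = 12s · ds/dt = 12·12·8 = 1152 cm²/s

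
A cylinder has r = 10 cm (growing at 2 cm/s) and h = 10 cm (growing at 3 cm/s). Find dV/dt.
700π cm³/s

V = πr²h
dV/dt = 2πrh·dr/dt + πr²·dh/dt
= 2π(10)(10)(2) + π(10)²(3)
= 700π cm³/s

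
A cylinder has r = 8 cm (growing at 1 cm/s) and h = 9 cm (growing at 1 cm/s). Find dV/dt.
208π cm³/s

V = πr²h
dV/dt = 2πrh·dr/dt + πr²·dh/dt
= 2π(8)(9)(1) + π(8)²(1)
= 208π cm³/s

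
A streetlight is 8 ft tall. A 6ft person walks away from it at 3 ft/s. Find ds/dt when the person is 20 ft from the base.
9 ft/s

By similar triangles: 8/(x+s) = 6/s
Solving: s = 6x/2
ds/dt = 6/2 · dx/dt = 3 · 3 = 9 ft/s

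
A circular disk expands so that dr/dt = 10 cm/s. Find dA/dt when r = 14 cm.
280π cm²/s

A = πr²
dA/dt = 2πr · dr/dt = 2π(14)(10) = 280π cm²/s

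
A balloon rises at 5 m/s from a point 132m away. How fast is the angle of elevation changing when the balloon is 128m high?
0.019522 rad/s

tan(θ) = y/132
sec²(θ) · dθ/dt = (1/132) · dy/dt
dθ/dt = cos²(θ)/132 · 5 = 132/(132² + 128²) · 5
dθ/dt = 0.019522 rad/s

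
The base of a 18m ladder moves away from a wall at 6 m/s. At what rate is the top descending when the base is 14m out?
21√2/4 ≈ 7.425 m/s

x² + y² = 18²
2x·dx/dt + 2y·dy/dt = 0
dy/dt = -x/y · dx/dt = -14/(8√2) · 6 = -21√2/4 m/s
The top is descending at 21√2/4 ≈ 7.425 m/s.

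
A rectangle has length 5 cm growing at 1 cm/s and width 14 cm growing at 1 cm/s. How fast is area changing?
19 cm²/s

A = lw
dA/dt = w·dl/dt + l·dw/dt = 14·1 + 5·1 = 19 cm²/s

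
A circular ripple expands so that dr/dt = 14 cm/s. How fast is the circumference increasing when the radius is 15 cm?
28π cm/s

C = 2πr
dC/dt = 2π · dr/dt = 2π · 14 = 28π cm/s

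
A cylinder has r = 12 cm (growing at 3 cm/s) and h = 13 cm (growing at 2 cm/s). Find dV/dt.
1224π cm³/s

V = πr²h
dV/dt = 2πrh·dr/dt + πr²·dh/dt
= 2π(12)(13)(3) + π(12)²(2)
= 1224π cm³/s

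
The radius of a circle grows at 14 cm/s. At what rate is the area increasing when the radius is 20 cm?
560π cm²/s

A = πr²
dA/dt = 2πr · dr/dt = 2π(20)(14) = 560π cm²/s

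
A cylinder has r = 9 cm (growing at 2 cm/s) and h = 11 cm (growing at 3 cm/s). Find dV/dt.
639π cm³/s

V = πr²h
dV/dt = 2πrh·dr/dt + πr²·dh/dt
= 2π(9)(11)(2) + π(9)²(3)
= 639π cm³/s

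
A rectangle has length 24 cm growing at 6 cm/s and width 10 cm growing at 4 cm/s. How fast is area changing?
156 cm²/s

A = lw
dA/dt = w·dl/dt + l·dw/dt = 10·6 + 24·4 = 156 cm²/s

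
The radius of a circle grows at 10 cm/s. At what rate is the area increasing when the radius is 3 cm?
60π cm²/s

A = πr²
dA/dt = 2πr · dr/dt = 2π(3)(10) = 60π cm²/s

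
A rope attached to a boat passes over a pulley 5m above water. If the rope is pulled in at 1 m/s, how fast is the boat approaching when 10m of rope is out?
2√3/3 ≈ 1.155 m/s

rope² = x² + 5²
x = √(10² - 5²) = 5√3
dx/dt = (rope/x) · d(rope)/dt = (10/(5√3)) · (-1) = -2√3/3 m/s
The boat approaches at 2√3/3 ≈ 1.155 m/s.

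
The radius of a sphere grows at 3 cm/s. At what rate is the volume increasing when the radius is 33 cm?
13068π cm³/s

V = (4/3)πr³
dV/dt = dV/dr · dr/dt = 4πr² · 3
At r = 33: dV/dt = 13068π cm³/s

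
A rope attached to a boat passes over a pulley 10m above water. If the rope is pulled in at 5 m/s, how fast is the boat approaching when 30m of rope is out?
15√2/4 ≈ 5.303 m/s

rope² = x² + 10²
x = √(30² - 10²) = 20√2
dx/dt = (rope/x) · d(rope)/dt = (30/(20√2)) · (-5) = -15√2/4 m/s
The boat approaches at 15√2/4 ≈ 5.303 m/s.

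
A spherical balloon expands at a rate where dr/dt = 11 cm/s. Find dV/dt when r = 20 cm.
17600π cm³/s

V = (4/3)πr³
dV/dt = dV/dr · dr/dt = 4πr² · 11
At r = 20: dV/dt = 17600π cm³/s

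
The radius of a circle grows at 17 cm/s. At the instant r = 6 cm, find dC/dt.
34π cm/s

C = 2πr
dC/dt = 2π · dr/dt = 2π · 17 = 34π cm/s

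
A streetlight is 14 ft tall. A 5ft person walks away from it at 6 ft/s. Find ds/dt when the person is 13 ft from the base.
10/3 ft/s

By similar triangles: 14/(x+s) = 5/s
Solving: s = 5x/9
ds/dt = 5/9 · dx/dt = 5/9 · 6 = 10/3 ft/s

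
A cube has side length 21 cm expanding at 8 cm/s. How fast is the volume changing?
10584 cm³/s

V = s³
dV/dt = 3s² · ds/dt = 3·21²·8 = 10584 cm³/s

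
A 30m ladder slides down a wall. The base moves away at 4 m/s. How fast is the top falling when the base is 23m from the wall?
92√371/371 ≈ 4.776 m/s

x² + y² = 30²
2x·dx/dt + 2y·dy/dt = 0
dy/dt = -x/y · dx/dt = -23/√371 · 4 = -92√371/371 m/s
The top is descending at 92√371/371 ≈ 4.776 m/s.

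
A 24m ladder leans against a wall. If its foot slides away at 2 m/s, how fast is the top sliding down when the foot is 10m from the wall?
10√119/119 ≈ 0.9167 m/s

x² + y² = 24²
2x·dx/dt + 2y·dy/dt = 0
dy/dt = -x/y · dx/dt = -10/(2√119) · 2 = -10√119/119 m/s
The top is descending at 10√119/119 ≈ 0.9167 m/s.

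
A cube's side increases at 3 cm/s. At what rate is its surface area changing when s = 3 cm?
108 cm²/s

A = 6s²
dA/dt = 12s · ds/dt = 12·3·3 = 108 cm²/s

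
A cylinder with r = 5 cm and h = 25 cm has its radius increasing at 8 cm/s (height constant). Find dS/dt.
560π cm²/s

S = 2πrh + 2πr² (lateral + bases)
dS/dt = (2πh + 4πr)·dr/dt = (2π·25 + 4π·5)·8
= 560π cm²/s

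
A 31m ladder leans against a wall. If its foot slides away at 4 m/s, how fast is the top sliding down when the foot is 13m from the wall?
13√22/33 ≈ 1.848 m/s

x² + y² = 31²
2x·dx/dt + 2y·dy/dt = 0
dy/dt = -x/y · dx/dt = -13/(6√22) · 4 = -13√22/33 m/s
The top is descending at 13√22/33 ≈ 1.848 m/s.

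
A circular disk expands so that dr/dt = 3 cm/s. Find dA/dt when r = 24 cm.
144π cm²/s

A = πr²
dA/dt = 2πr · dr/dt = 2π(24)(3) = 144π cm²/s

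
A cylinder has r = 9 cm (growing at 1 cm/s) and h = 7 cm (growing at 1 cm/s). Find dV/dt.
207π cm³/s

V = πr²h
dV/dt = 2πrh·dr/dt + πr²·dh/dt
= 2π(9)(7)(1) + π(9)²(1)
= 207π cm³/s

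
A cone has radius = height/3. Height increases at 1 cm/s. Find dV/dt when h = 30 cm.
100π cm³/s

V = (1/3)π(h/3)²h = πh³/27
dV/dt = πh²/9 · 1
At h = 30: dV/dt = 100π cm³/s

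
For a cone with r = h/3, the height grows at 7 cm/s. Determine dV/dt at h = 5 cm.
175π/9 cm³/s

V = (1/3)π(h/3)²h = πh³/27
dV/dt = πh²/9 · 7
At h = 5: dV/dt = 175π/9 cm³/s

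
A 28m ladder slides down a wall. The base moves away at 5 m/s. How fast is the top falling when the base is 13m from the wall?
13√615/123 ≈ 2.621 m/s

x² + y² = 28²
2x·dx/dt + 2y·dy/dt = 0
dy/dt = -x/y · dx/dt = -13/√615 · 5 = -13√615/123 m/s
The top is descending at 13√615/123 ≈ 2.621 m/s.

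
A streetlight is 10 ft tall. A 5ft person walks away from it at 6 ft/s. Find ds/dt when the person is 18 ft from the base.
6 ft/s

By similar triangles: 10/(x+s) = 5/s
Solving: s = 5x/5
ds/dt = 5/5 · dx/dt = 1 · 6 = 6 ft/s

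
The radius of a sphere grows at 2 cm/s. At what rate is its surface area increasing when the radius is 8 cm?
128π cm²/s

S = 4πr²
dS/dt = dS/dr · dr/dt = 8πr · 2
At r = 8: dS/dt = 128π cm²/s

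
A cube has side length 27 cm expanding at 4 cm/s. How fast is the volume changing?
8748 cm³/s

V = s³
dV/dt = 3s² · ds/dt = 3·27²·4 = 8748 cm³/s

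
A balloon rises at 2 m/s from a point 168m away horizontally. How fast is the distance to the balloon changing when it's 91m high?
26√745/745 ≈ 0.9526 m/s

z² = 168² + y²
z = √(168² + 91²) = 7√745
dz/dt = y/z · dy/dt = 91/(7√745) · 2 = 26√745/745 ≈ 0.9526 m/s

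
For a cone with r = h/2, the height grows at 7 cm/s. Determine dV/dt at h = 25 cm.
4375π/4 cm³/s

V = (1/3)π(h/2)²h = πh³/12
dV/dt = πh²/4 · 7
At h = 25: dV/dt = 4375π/4 cm³/s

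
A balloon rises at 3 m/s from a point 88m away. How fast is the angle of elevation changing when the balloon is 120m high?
0.011922 rad/s

tan(θ) = y/88
sec²(θ) · dθ/dt = (1/88) · dy/dt
dθ/dt = cos²(θ)/88 · 3 = 88/(88² + 120²) · 3
dθ/dt = 0.011922 rad/s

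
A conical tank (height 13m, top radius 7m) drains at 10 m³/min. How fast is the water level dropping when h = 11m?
1690/(5929π) ≈ 0.09073 m/min

r/h = 7/13, so r = (7/13)h
V = (1/3)πr²h = (1/3)π((7/13)h)²h = (49/507)πh³
dV/dh = (49/169)πh²
dh/dt = (dV/dt)/(dV/dh) = -10/((49/169)π·11²) = -1690/(5929π) m/min
The level is dropping at 1690/(5929π) ≈ 0.09073 m/min.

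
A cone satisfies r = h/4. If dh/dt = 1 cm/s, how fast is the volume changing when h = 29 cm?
841π/16 cm³/s

V = (1/3)π(h/4)²h = πh³/48
dV/dt = πh²/16 · 1
At h = 29: dV/dt = 841π/16 cm³/s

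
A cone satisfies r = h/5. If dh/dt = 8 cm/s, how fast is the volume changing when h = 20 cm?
128π cm³/s

V = (1/3)π(h/5)²h = πh³/75
dV/dt = πh²/25 · 8
At h = 20: dV/dt = 128π cm³/s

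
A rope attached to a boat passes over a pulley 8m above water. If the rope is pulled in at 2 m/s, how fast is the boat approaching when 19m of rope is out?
38√33/99 ≈ 2.205 m/s

rope² = x² + 8²
x = √(19² - 8²) = 3√33
dx/dt = (rope/x) · d(rope)/dt = (19/(3√33)) · (-2) = -38√33/99 m/s
The boat approaches at 38√33/99 ≈ 2.205 m/s.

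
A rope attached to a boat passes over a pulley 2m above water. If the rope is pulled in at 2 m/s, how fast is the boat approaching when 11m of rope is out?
22√13/39 ≈ 2.034 m/s

rope² = x² + 2²
x = √(11² - 2²) = 3√13
dx/dt = (rope/x) · d(rope)/dt = (11/(3√13)) · (-2) = -22√13/39 m/s
The boat approaches at 22√13/39 ≈ 2.034 m/s.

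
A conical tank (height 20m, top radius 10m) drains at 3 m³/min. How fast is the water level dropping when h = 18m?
1/(27π) ≈ 0.01179 m/min

r/h = 10/20, so r = (1/2)h
V = (1/3)πr²h = (1/3)π((1/2)h)²h = (1/12)πh³
dV/dh = (1/4)πh²
dh/dt = (dV/dt)/(dV/dh) = -3/((1/4)π·18²) = -1/(27π) m/min
The level is dropping at 1/(27π) ≈ 0.01179 m/min.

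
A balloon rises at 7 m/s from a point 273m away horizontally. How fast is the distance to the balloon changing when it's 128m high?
896√90913/90913 ≈ 2.972 m/s

z² = 273² + y²
z = √(273² + 128²) = √90913
dz/dt = y/z · dy/dt = 128/√90913 · 7 = 896√90913/90913 ≈ 2.972 m/s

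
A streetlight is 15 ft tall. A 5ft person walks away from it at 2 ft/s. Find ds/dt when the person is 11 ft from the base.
1 ft/s

By similar triangles: 15/(x+s) = 5/s
Solving: s = 5x/10
ds/dt = 5/10 · dx/dt = 1/2 · 2 = 1 ft/s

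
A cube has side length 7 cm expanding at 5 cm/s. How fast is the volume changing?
735 cm³/s

V = s³
dV/dt = 3s² · ds/dt = 3·7²·5 = 735 cm³/s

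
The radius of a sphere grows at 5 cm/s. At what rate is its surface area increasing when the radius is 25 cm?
1000π cm²/s

S = 4πr²
dS/dt = dS/dr · dr/dt = 8πr · 5
At r = 25: dS/dt = 1000π cm²/s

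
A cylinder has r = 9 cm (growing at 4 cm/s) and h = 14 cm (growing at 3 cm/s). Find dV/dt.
1251π cm³/s

V = πr²h
dV/dt = 2πrh·dr/dt + πr²·dh/dt
= 2π(9)(14)(4) + π(9)²(3)
= 1251π cm³/s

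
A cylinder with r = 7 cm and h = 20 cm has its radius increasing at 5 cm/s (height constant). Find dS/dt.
340π cm²/s

S = 2πrh + 2πr² (lateral + bases)
dS/dt = (2πh + 4πr)·dr/dt = (2π·20 + 4π·7)·5
= 340π cm²/s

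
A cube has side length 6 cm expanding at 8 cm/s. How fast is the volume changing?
864 cm³/s

V = s³
dV/dt = 3s² · ds/dt = 3·6²·8 = 864 cm³/s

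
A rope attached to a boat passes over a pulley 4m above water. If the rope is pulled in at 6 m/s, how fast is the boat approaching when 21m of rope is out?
126√17/85 ≈ 6.112 m/s

rope² = x² + 4²
x = √(21² - 4²) = 5√17
dx/dt = (rope/x) · d(rope)/dt = (21/(5√17)) · (-6) = -126√17/85 m/s
The boat approaches at 126√17/85 ≈ 6.112 m/s.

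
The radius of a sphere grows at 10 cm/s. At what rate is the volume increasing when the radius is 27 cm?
29160π cm³/s

V = (4/3)πr³
dV/dt = dV/dr · dr/dt = 4πr² · 10
At r = 27: dV/dt = 29160π cm³/s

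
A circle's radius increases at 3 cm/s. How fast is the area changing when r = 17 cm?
102π cm²/s

A = πr²
dA/dt = 2πr · dr/dt = 2π(17)(3) = 102π cm²/s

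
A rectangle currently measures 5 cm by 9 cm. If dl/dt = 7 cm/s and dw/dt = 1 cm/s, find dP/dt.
16 cm/s

P = 2(l + w)
dP/dt = 2(dl/dt + dw/dt) = 2(7 + 1) = 16 cm/s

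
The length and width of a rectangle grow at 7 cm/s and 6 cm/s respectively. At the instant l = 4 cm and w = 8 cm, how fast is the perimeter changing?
26 cm/s

P = 2(l + w)
dP/dt = 2(dl/dt + dw/dt) = 2(7 + 6) = 26 cm/s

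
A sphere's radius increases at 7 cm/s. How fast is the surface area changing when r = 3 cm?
168π cm²/s

S = 4πr²
dS/dt = dS/dr · dr/dt = 8πr · 7
At r = 3: dS/dt = 168π cm²/s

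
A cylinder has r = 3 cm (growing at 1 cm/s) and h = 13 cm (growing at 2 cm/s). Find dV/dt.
96π cm³/s

V = πr²h
dV/dt = 2πrh·dr/dt + πr²·dh/dt
= 2π(3)(13)(1) + π(3)²(2)
= 96π cm³/s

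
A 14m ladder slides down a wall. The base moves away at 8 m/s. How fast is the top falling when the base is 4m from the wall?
16√5/15 ≈ 2.385 m/s

x² + y² = 14²
2x·dx/dt + 2y·dy/dt = 0
dy/dt = -x/y · dx/dt = -4/(6√5) · 8 = -16√5/15 m/s
The top is descending at 16√5/15 ≈ 2.385 m/s.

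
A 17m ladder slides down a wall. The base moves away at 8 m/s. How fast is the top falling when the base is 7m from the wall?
14√15/15 ≈ 3.615 m/s

x² + y² = 17²
2x·dx/dt + 2y·dy/dt = 0
dy/dt = -x/y · dx/dt = -7/(4√15) · 8 = -14√15/15 m/s
The top is descending at 14√15/15 ≈ 3.615 m/s.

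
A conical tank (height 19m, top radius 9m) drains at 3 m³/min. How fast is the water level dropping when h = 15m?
361/(6075π) ≈ 0.01892 m/min

r/h = 9/19, so r = (9/19)h
V = (1/3)πr²h = (1/3)π((9/19)h)²h = (27/361)πh³
dV/dh = (81/361)πh²
dh/dt = (dV/dt)/(dV/dh) = -3/((81/361)π·15²) = -361/(6075π) m/min
The level is dropping at 361/(6075π) ≈ 0.01892 m/min.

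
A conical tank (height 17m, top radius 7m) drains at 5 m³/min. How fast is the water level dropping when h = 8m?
1445/(3136π) ≈ 0.1467 m/min

r/h = 7/17, so r = (7/17)h
V = (1/3)πr²h = (1/3)π((7/17)h)²h = (49/867)πh³
dV/dh = (49/289)πh²
dh/dt = (dV/dt)/(dV/dh) = -5/((49/289)π·8²) = -1445/(3136π) m/min
The level is dropping at 1445/(3136π) ≈ 0.1467 m/min.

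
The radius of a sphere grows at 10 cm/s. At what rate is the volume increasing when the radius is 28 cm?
31360π cm³/s

V = (4/3)πr³
dV/dt = dV/dr · dr/dt = 4πr² · 10
At r = 28: dV/dt = 31360π cm³/s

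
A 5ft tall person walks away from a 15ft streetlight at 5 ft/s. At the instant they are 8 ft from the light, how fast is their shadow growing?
5/2 ft/s

By similar triangles: 15/(x+s) = 5/s
Solving: s = 5x/10
ds/dt = 5/10 · dx/dt = 1/2 · 5 = 5/2 ft/s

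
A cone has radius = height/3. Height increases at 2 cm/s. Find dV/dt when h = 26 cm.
1352π/9 cm³/s

V = (1/3)π(h/3)²h = πh³/27
dV/dt = πh²/9 · 2
At h = 26: dV/dt = 1352π/9 cm³/s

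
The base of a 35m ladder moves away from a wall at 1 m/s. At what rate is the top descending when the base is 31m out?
31√66/132 ≈ 1.908 m/s

x² + y² = 35²
2x·dx/dt + 2y·dy/dt = 0
dy/dt = -x/y · dx/dt = -31/(2√66) · 1 = -31√66/132 m/s
The top is descending at 31√66/132 ≈ 1.908 m/s.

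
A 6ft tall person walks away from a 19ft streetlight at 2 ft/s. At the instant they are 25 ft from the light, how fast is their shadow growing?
12/13 ft/s

By similar triangles: 19/(x+s) = 6/s
Solving: s = 6x/13
ds/dt = 6/13 · dx/dt = 6/13 · 2 = 12/13 ft/s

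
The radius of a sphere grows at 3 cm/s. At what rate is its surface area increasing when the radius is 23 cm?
552π cm²/s

S = 4πr²
dS/dt = dS/dr · dr/dt = 8πr · 3
At r = 23: dS/dt = 552π cm²/s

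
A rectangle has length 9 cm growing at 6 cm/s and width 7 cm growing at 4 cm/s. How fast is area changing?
78 cm²/s

A = lw
dA/dt = w·dl/dt + l·dw/dt = 7·6 + 9·4 = 78 cm²/s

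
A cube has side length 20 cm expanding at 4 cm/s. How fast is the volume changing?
4800 cm³/s

V = s³
dV/dt = 3s² · ds/dt = 3·20²·4 = 4800 cm³/s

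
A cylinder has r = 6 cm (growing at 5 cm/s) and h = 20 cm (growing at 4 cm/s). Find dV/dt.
1344π cm³/s

V = πr²h
dV/dt = 2πrh·dr/dt + πr²·dh/dt
= 2π(6)(20)(5) + π(6)²(4)
= 1344π cm³/s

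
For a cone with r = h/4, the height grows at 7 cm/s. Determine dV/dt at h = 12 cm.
63π cm³/s

V = (1/3)π(h/4)²h = πh³/48
dV/dt = πh²/16 · 7
At h = 12: dV/dt = 63π cm³/s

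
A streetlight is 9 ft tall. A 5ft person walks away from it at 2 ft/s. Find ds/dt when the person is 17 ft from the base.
5/2 ft/s

By similar triangles: 9/(x+s) = 5/s
Solving: s = 5x/4
ds/dt = 5/4 · dx/dt = 5/4 · 2 = 5/2 ft/s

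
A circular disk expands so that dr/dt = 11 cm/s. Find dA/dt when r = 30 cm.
660π cm²/s

A = πr²
dA/dt = 2πr · dr/dt = 2π(30)(11) = 660π cm²/s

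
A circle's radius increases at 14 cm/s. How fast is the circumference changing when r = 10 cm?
28π cm/s

C = 2πr
dC/dt = 2π · dr/dt = 2π · 14 = 28π cm/s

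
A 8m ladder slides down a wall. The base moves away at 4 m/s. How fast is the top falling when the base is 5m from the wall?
20√39/39 ≈ 3.203 m/s

x² + y² = 8²
2x·dx/dt + 2y·dy/dt = 0
dy/dt = -x/y · dx/dt = -5/√39 · 4 = -20√39/39 m/s
The top is descending at 20√39/39 ≈ 3.203 m/s.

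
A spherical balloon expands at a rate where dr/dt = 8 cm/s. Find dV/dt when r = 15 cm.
7200π cm³/s

V = (4/3)πr³
dV/dt = dV/dr · dr/dt = 4πr² · 8
At r = 15: dV/dt = 7200π cm³/s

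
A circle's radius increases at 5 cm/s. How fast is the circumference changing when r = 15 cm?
10π cm/s

C = 2πr
dC/dt = 2π · dr/dt = 2π · 5 = 10π cm/s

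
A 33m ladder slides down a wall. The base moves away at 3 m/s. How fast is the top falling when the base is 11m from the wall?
3√2/4 ≈ 1.061 m/s

x² + y² = 33²
2x·dx/dt + 2y·dy/dt = 0
dy/dt = -x/y · dx/dt = -11/(22√2) · 3 = -3√2/4 m/s
The top is descending at 3√2/4 ≈ 1.061 m/s.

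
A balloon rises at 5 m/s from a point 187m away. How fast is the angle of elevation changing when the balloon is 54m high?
0.02468 rad/s

tan(θ) = y/187
sec²(θ) · dθ/dt = (1/187) · dy/dt
dθ/dt = cos²(θ)/187 · 5 = 187/(187² + 54²) · 5
dθ/dt = 0.02468 rad/s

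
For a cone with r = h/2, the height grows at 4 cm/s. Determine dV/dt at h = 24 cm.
576π cm³/s

V = (1/3)π(h/2)²h = πh³/12
dV/dt = πh²/4 · 4
At h = 24: dV/dt = 576π cm³/s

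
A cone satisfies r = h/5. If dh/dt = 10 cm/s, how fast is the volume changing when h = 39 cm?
3042π/5 cm³/s

V = (1/3)π(h/5)²h = πh³/75
dV/dt = πh²/25 · 10
At h = 39: dV/dt = 3042π/5 cm³/s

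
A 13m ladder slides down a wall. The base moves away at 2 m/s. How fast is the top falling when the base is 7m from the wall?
7√30/30 ≈ 1.278 m/s

x² + y² = 13²
2x·dx/dt + 2y·dy/dt = 0
dy/dt = -x/y · dx/dt = -7/(2√30) · 2 = -7√30/30 m/s
The top is descending at 7√30/30 ≈ 1.278 m/s.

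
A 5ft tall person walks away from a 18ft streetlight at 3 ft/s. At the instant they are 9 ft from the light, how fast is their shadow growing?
15/13 ft/s

By similar triangles: 18/(x+s) = 5/s
Solving: s = 5x/13
ds/dt = 5/13 · dx/dt = 5/13 · 3 = 15/13 ft/s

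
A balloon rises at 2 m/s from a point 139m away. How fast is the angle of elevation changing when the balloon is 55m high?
0.012441 rad/s

tan(θ) = y/139
sec²(θ) · dθ/dt = (1/139) · dy/dt
dθ/dt = cos²(θ)/139 · 2 = 139/(139² + 55²) · 2
dθ/dt = 0.012441 rad/s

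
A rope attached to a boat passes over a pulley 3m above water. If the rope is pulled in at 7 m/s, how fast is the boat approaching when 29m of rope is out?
203√13/104 ≈ 7.038 m/s

rope² = x² + 3²
x = √(29² - 3²) = 8√13
dx/dt = (rope/x) · d(rope)/dt = (29/(8√13)) · (-7) = -203√13/104 m/s
The boat approaches at 203√13/104 ≈ 7.038 m/s.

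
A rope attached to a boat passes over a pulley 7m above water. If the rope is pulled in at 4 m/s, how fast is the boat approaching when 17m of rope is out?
17√15/15 ≈ 4.389 m/s

rope² = x² + 7²
x = √(17² - 7²) = 4√15
dx/dt = (rope/x) · d(rope)/dt = (17/(4√15)) · (-4) = -17√15/15 m/s
The boat approaches at 17√15/15 ≈ 4.389 m/s.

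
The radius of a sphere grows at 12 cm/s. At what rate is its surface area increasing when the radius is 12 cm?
1152π cm²/s

S = 4πr²
dS/dt = dS/dr · dr/dt = 8πr · 12
At r = 12: dS/dt = 1152π cm²/s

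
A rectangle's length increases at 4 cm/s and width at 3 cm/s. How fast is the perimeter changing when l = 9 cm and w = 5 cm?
14 cm/s

P = 2(l + w)
dP/dt = 2(dl/dt + dw/dt) = 2(4 + 3) = 14 cm/s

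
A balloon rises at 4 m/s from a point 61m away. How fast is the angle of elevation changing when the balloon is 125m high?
0.012612 rad/s

tan(θ) = y/61
sec²(θ) · dθ/dt = (1/61) · dy/dt
dθ/dt = cos²(θ)/61 · 4 = 61/(61² + 125²) · 4
dθ/dt = 0.012612 rad/s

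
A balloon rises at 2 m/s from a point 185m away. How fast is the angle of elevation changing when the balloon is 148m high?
0.006592 rad/s

tan(θ) = y/185
sec²(θ) · dθ/dt = (1/185) · dy/dt
dθ/dt = cos²(θ)/185 · 2 = 185/(185² + 148²) · 2
dθ/dt = 0.006592 rad/s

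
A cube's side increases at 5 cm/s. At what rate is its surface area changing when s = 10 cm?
600 cm²/s

A = 6s²
dA/dt = 12s · ds/dt = 12·10·5 = 600 cm²/s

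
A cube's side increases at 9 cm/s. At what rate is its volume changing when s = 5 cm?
675 cm³/s

V = s³
dV/dt = 3s² · ds/dt = 3·5²·9 = 675 cm³/s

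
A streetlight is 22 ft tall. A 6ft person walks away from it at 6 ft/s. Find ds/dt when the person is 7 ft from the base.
9/4 ft/s

By similar triangles: 22/(x+s) = 6/s
Solving: s = 6x/16
ds/dt = 6/16 · dx/dt = 3/8 · 6 = 9/4 ft/s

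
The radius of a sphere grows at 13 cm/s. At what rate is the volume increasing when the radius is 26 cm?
35152π cm³/s

V = (4/3)πr³
dV/dt = dV/dr · dr/dt = 4πr² · 13
At r = 26: dV/dt = 35152π cm³/s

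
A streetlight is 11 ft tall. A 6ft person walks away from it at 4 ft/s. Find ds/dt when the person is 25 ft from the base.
24/5 ft/s

By similar triangles: 11/(x+s) = 6/s
Solving: s = 6x/5
ds/dt = 6/5 · dx/dt = 6/5 · 4 = 24/5 ft/s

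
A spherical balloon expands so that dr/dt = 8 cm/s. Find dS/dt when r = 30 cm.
1920π cm²/s

S = 4πr²
dS/dt = dS/dr · dr/dt = 8πr · 8
At r = 30: dS/dt = 1920π cm²/s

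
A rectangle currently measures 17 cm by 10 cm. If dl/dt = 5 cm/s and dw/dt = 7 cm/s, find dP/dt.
24 cm/s

P = 2(l + w)
dP/dt = 2(dl/dt + dw/dt) = 2(5 + 7) = 24 cm/s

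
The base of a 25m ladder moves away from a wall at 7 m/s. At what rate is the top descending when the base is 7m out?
49/24 ≈ 2.042 m/s

x² + y² = 25²
2x·dx/dt + 2y·dy/dt = 0
dy/dt = -x/y · dx/dt = -7/24 · 7 = -49/24 m/s
The top is descending at 49/24 ≈ 2.042 m/s.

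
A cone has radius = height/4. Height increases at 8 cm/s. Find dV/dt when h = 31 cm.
961π/2 cm³/s

V = (1/3)π(h/4)²h = πh³/48
dV/dt = πh²/16 · 8
At h = 31: dV/dt = 961π/2 cm³/s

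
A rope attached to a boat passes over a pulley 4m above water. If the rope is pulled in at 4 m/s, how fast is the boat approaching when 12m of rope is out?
3√2 ≈ 4.243 m/s

rope² = x² + 4²
x = √(12² - 4²) = 8√2
dx/dt = (rope/x) · d(rope)/dt = (12/(8√2)) · (-4) = -3√2 m/s
The boat approaches at 3√2 ≈ 4.243 m/s.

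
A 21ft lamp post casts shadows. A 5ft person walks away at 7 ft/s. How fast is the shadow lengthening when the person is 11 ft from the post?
35/16 ft/s

By similar triangles: 21/(x+s) = 5/s
Solving: s = 5x/16
ds/dt = 5/16 · dx/dt = 5/16 · 7 = 35/16 ft/s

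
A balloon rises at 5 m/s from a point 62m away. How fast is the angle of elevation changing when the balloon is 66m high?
0.037805 rad/s

tan(θ) = y/62
sec²(θ) · dθ/dt = (1/62) · dy/dt
dθ/dt = cos²(θ)/62 · 5 = 62/(62² + 66²) · 5
dθ/dt = 0.037805 rad/s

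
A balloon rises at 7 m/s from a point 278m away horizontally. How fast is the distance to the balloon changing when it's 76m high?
266√20765/20765 ≈ 1.846 m/s

z² = 278² + y²
z = √(278² + 76²) = 2√20765
dz/dt = y/z · dy/dt = 76/(2√20765) · 7 = 266√20765/20765 ≈ 1.846 m/s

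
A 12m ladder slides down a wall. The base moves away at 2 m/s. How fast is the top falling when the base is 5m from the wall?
10√119/119 ≈ 0.9167 m/s

x² + y² = 12²
2x·dx/dt + 2y·dy/dt = 0
dy/dt = -x/y · dx/dt = -5/√119 · 2 = -10√119/119 m/s
The top is descending at 10√119/119 ≈ 0.9167 m/s.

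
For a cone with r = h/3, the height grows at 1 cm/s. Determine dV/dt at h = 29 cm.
841π/9 cm³/s

V = (1/3)π(h/3)²h = πh³/27
dV/dt = πh²/9 · 1
At h = 29: dV/dt = 841π/9 cm³/s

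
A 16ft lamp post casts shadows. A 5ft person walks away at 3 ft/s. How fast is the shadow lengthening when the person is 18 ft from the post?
15/11 ft/s

By similar triangles: 16/(x+s) = 5/s
Solving: s = 5x/11
ds/dt = 5/11 · dx/dt = 5/11 · 3 = 15/11 ft/s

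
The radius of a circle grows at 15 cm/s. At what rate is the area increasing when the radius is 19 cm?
570π cm²/s

A = πr²
dA/dt = 2πr · dr/dt = 2π(19)(15) = 570π cm²/s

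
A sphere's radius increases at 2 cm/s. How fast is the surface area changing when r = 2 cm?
32π cm²/s

S = 4πr²
dS/dt = dS/dr · dr/dt = 8πr · 2
At r = 2: dS/dt = 32π cm²/s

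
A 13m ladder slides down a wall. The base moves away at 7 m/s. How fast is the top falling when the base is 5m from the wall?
35/12 ≈ 2.917 m/s

x² + y² = 13²
2x·dx/dt + 2y·dy/dt = 0
dy/dt = -x/y · dx/dt = -5/12 · 7 = -35/12 m/s
The top is descending at 35/12 ≈ 2.917 m/s.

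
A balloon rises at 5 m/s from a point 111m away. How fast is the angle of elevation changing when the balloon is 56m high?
0.035906 rad/s

tan(θ) = y/111
sec²(θ) · dθ/dt = (1/111) · dy/dt
dθ/dt = cos²(θ)/111 · 5 = 111/(111² + 56²) · 5
dθ/dt = 0.035906 rad/s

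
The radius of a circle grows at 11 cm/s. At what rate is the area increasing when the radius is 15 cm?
330π cm²/s

A = πr²
dA/dt = 2πr · dr/dt = 2π(15)(11) = 330π cm²/s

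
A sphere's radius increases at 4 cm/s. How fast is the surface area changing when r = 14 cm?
448π cm²/s

S = 4πr²
dS/dt = dS/dr · dr/dt = 8πr · 4
At r = 14: dS/dt = 448π cm²/s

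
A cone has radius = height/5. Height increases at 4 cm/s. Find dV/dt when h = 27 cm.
2916π/25 cm³/s

V = (1/3)π(h/5)²h = πh³/75
dV/dt = πh²/25 · 4
At h = 27: dV/dt = 2916π/25 cm³/s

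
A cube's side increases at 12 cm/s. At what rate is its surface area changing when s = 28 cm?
4032 cm²/s

A = 6s²
dA/dt = 12s · ds/dt = 12·28·12 = 4032 cm²/s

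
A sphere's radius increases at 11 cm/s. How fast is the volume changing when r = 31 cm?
42284π cm³/s

V = (4/3)πr³
dV/dt = dV/dr · dr/dt = 4πr² · 11
At r = 31: dV/dt = 42284π cm³/s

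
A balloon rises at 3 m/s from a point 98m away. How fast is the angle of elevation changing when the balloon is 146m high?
0.009508 rad/s

tan(θ) = y/98
sec²(θ) · dθ/dt = (1/98) · dy/dt
dθ/dt = cos²(θ)/98 · 3 = 98/(98² + 146²) · 3
dθ/dt = 0.009508 rad/s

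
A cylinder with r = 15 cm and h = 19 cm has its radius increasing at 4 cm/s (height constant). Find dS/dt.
392π cm²/s

S = 2πrh + 2πr² (lateral + bases)
dS/dt = (2πh + 4πr)·dr/dt = (2π·19 + 4π·15)·4
= 392π cm²/s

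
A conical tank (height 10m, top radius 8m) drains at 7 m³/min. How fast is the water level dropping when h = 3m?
175/(144π) ≈ 0.3868 m/min

r/h = 8/10, so r = (4/5)h
V = (1/3)πr²h = (1/3)π((4/5)h)²h = (16/75)πh³
dV/dh = (16/25)πh²
dh/dt = (dV/dt)/(dV/dh) = -7/((16/25)π·3²) = -175/(144π) m/min
The level is dropping at 175/(144π) ≈ 0.3868 m/min.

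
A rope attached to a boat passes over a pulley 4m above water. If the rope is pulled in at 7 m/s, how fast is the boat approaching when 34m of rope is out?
119√285/285 ≈ 7.049 m/s

rope² = x² + 4²
x = √(34² - 4²) = 2√285
dx/dt = (rope/x) · d(rope)/dt = (34/(2√285)) · (-7) = -119√285/285 m/s
The boat approaches at 119√285/285 ≈ 7.049 m/s.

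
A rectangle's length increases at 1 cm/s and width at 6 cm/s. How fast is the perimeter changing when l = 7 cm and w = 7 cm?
14 cm/s

P = 2(l + w)
dP/dt = 2(dl/dt + dw/dt) = 2(1 + 6) = 14 cm/s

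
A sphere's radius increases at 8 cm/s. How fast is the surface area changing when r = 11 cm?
704π cm²/s

S = 4πr²
dS/dt = dS/dr · dr/dt = 8πr · 8
At r = 11: dS/dt = 704π cm²/s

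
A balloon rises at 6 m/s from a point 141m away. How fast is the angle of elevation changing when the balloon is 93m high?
0.029653 rad/s

tan(θ) = y/141
sec²(θ) · dθ/dt = (1/141) · dy/dt
dθ/dt = cos²(θ)/141 · 6 = 141/(141² + 93²) · 6
dθ/dt = 0.029653 rad/s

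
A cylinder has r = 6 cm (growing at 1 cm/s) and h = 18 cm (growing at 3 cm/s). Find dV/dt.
324π cm³/s

V = πr²h
dV/dt = 2πrh·dr/dt + πr²·dh/dt
= 2π(6)(18)(1) + π(6)²(3)
= 324π cm³/s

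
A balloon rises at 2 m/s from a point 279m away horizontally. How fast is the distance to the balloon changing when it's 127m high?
127√93970/46985 ≈ 0.8286 m/s

z² = 279² + y²
z = √(279² + 127²) = √93970
dz/dt = y/z · dy/dt = 127/√93970 · 2 = 127√93970/46985 ≈ 0.8286 m/s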